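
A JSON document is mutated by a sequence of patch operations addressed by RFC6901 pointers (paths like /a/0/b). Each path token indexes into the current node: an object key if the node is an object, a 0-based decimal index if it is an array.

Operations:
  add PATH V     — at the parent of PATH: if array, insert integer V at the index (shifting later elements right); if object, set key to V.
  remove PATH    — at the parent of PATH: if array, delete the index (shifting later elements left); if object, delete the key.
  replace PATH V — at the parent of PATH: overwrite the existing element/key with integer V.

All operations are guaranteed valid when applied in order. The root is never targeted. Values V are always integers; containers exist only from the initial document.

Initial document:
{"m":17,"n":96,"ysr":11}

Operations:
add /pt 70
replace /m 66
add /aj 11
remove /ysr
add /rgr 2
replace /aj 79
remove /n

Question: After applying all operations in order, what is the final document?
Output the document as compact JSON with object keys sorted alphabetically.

Answer: {"aj":79,"m":66,"pt":70,"rgr":2}

Derivation:
After op 1 (add /pt 70): {"m":17,"n":96,"pt":70,"ysr":11}
After op 2 (replace /m 66): {"m":66,"n":96,"pt":70,"ysr":11}
After op 3 (add /aj 11): {"aj":11,"m":66,"n":96,"pt":70,"ysr":11}
After op 4 (remove /ysr): {"aj":11,"m":66,"n":96,"pt":70}
After op 5 (add /rgr 2): {"aj":11,"m":66,"n":96,"pt":70,"rgr":2}
After op 6 (replace /aj 79): {"aj":79,"m":66,"n":96,"pt":70,"rgr":2}
After op 7 (remove /n): {"aj":79,"m":66,"pt":70,"rgr":2}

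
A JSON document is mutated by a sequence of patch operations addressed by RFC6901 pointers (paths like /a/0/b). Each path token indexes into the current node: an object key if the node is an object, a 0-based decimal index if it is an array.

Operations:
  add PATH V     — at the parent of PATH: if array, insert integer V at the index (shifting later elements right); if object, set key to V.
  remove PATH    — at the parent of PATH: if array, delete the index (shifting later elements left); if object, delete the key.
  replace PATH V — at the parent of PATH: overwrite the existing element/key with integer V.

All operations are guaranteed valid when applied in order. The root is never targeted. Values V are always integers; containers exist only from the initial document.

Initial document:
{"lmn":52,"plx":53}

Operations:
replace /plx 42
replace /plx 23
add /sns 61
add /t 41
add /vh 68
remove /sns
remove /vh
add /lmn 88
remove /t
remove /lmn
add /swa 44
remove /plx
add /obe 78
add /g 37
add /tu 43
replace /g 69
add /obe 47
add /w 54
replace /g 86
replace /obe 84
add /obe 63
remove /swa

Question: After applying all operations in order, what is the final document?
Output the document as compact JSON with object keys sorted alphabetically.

Answer: {"g":86,"obe":63,"tu":43,"w":54}

Derivation:
After op 1 (replace /plx 42): {"lmn":52,"plx":42}
After op 2 (replace /plx 23): {"lmn":52,"plx":23}
After op 3 (add /sns 61): {"lmn":52,"plx":23,"sns":61}
After op 4 (add /t 41): {"lmn":52,"plx":23,"sns":61,"t":41}
After op 5 (add /vh 68): {"lmn":52,"plx":23,"sns":61,"t":41,"vh":68}
After op 6 (remove /sns): {"lmn":52,"plx":23,"t":41,"vh":68}
After op 7 (remove /vh): {"lmn":52,"plx":23,"t":41}
After op 8 (add /lmn 88): {"lmn":88,"plx":23,"t":41}
After op 9 (remove /t): {"lmn":88,"plx":23}
After op 10 (remove /lmn): {"plx":23}
After op 11 (add /swa 44): {"plx":23,"swa":44}
After op 12 (remove /plx): {"swa":44}
After op 13 (add /obe 78): {"obe":78,"swa":44}
After op 14 (add /g 37): {"g":37,"obe":78,"swa":44}
After op 15 (add /tu 43): {"g":37,"obe":78,"swa":44,"tu":43}
After op 16 (replace /g 69): {"g":69,"obe":78,"swa":44,"tu":43}
After op 17 (add /obe 47): {"g":69,"obe":47,"swa":44,"tu":43}
After op 18 (add /w 54): {"g":69,"obe":47,"swa":44,"tu":43,"w":54}
After op 19 (replace /g 86): {"g":86,"obe":47,"swa":44,"tu":43,"w":54}
After op 20 (replace /obe 84): {"g":86,"obe":84,"swa":44,"tu":43,"w":54}
After op 21 (add /obe 63): {"g":86,"obe":63,"swa":44,"tu":43,"w":54}
After op 22 (remove /swa): {"g":86,"obe":63,"tu":43,"w":54}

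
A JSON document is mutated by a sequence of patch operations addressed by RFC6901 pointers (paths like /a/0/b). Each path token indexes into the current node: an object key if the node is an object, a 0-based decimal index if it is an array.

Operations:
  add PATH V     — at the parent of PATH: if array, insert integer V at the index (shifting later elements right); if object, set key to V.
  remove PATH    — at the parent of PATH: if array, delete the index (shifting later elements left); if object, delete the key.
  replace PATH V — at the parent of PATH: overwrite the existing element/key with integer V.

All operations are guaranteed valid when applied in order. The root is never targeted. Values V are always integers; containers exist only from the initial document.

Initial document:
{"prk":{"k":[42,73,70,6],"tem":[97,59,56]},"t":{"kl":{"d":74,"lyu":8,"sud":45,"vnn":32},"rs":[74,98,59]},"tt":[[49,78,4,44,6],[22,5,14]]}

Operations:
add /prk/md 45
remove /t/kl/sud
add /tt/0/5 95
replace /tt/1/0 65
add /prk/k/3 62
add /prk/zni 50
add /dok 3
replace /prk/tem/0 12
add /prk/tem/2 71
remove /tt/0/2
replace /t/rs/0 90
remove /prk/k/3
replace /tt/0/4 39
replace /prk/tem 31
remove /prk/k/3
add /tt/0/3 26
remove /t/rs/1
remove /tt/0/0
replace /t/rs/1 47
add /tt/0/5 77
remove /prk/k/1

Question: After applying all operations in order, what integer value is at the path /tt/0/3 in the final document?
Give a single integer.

Answer: 6

Derivation:
After op 1 (add /prk/md 45): {"prk":{"k":[42,73,70,6],"md":45,"tem":[97,59,56]},"t":{"kl":{"d":74,"lyu":8,"sud":45,"vnn":32},"rs":[74,98,59]},"tt":[[49,78,4,44,6],[22,5,14]]}
After op 2 (remove /t/kl/sud): {"prk":{"k":[42,73,70,6],"md":45,"tem":[97,59,56]},"t":{"kl":{"d":74,"lyu":8,"vnn":32},"rs":[74,98,59]},"tt":[[49,78,4,44,6],[22,5,14]]}
After op 3 (add /tt/0/5 95): {"prk":{"k":[42,73,70,6],"md":45,"tem":[97,59,56]},"t":{"kl":{"d":74,"lyu":8,"vnn":32},"rs":[74,98,59]},"tt":[[49,78,4,44,6,95],[22,5,14]]}
After op 4 (replace /tt/1/0 65): {"prk":{"k":[42,73,70,6],"md":45,"tem":[97,59,56]},"t":{"kl":{"d":74,"lyu":8,"vnn":32},"rs":[74,98,59]},"tt":[[49,78,4,44,6,95],[65,5,14]]}
After op 5 (add /prk/k/3 62): {"prk":{"k":[42,73,70,62,6],"md":45,"tem":[97,59,56]},"t":{"kl":{"d":74,"lyu":8,"vnn":32},"rs":[74,98,59]},"tt":[[49,78,4,44,6,95],[65,5,14]]}
After op 6 (add /prk/zni 50): {"prk":{"k":[42,73,70,62,6],"md":45,"tem":[97,59,56],"zni":50},"t":{"kl":{"d":74,"lyu":8,"vnn":32},"rs":[74,98,59]},"tt":[[49,78,4,44,6,95],[65,5,14]]}
After op 7 (add /dok 3): {"dok":3,"prk":{"k":[42,73,70,62,6],"md":45,"tem":[97,59,56],"zni":50},"t":{"kl":{"d":74,"lyu":8,"vnn":32},"rs":[74,98,59]},"tt":[[49,78,4,44,6,95],[65,5,14]]}
After op 8 (replace /prk/tem/0 12): {"dok":3,"prk":{"k":[42,73,70,62,6],"md":45,"tem":[12,59,56],"zni":50},"t":{"kl":{"d":74,"lyu":8,"vnn":32},"rs":[74,98,59]},"tt":[[49,78,4,44,6,95],[65,5,14]]}
After op 9 (add /prk/tem/2 71): {"dok":3,"prk":{"k":[42,73,70,62,6],"md":45,"tem":[12,59,71,56],"zni":50},"t":{"kl":{"d":74,"lyu":8,"vnn":32},"rs":[74,98,59]},"tt":[[49,78,4,44,6,95],[65,5,14]]}
After op 10 (remove /tt/0/2): {"dok":3,"prk":{"k":[42,73,70,62,6],"md":45,"tem":[12,59,71,56],"zni":50},"t":{"kl":{"d":74,"lyu":8,"vnn":32},"rs":[74,98,59]},"tt":[[49,78,44,6,95],[65,5,14]]}
After op 11 (replace /t/rs/0 90): {"dok":3,"prk":{"k":[42,73,70,62,6],"md":45,"tem":[12,59,71,56],"zni":50},"t":{"kl":{"d":74,"lyu":8,"vnn":32},"rs":[90,98,59]},"tt":[[49,78,44,6,95],[65,5,14]]}
After op 12 (remove /prk/k/3): {"dok":3,"prk":{"k":[42,73,70,6],"md":45,"tem":[12,59,71,56],"zni":50},"t":{"kl":{"d":74,"lyu":8,"vnn":32},"rs":[90,98,59]},"tt":[[49,78,44,6,95],[65,5,14]]}
After op 13 (replace /tt/0/4 39): {"dok":3,"prk":{"k":[42,73,70,6],"md":45,"tem":[12,59,71,56],"zni":50},"t":{"kl":{"d":74,"lyu":8,"vnn":32},"rs":[90,98,59]},"tt":[[49,78,44,6,39],[65,5,14]]}
After op 14 (replace /prk/tem 31): {"dok":3,"prk":{"k":[42,73,70,6],"md":45,"tem":31,"zni":50},"t":{"kl":{"d":74,"lyu":8,"vnn":32},"rs":[90,98,59]},"tt":[[49,78,44,6,39],[65,5,14]]}
After op 15 (remove /prk/k/3): {"dok":3,"prk":{"k":[42,73,70],"md":45,"tem":31,"zni":50},"t":{"kl":{"d":74,"lyu":8,"vnn":32},"rs":[90,98,59]},"tt":[[49,78,44,6,39],[65,5,14]]}
After op 16 (add /tt/0/3 26): {"dok":3,"prk":{"k":[42,73,70],"md":45,"tem":31,"zni":50},"t":{"kl":{"d":74,"lyu":8,"vnn":32},"rs":[90,98,59]},"tt":[[49,78,44,26,6,39],[65,5,14]]}
After op 17 (remove /t/rs/1): {"dok":3,"prk":{"k":[42,73,70],"md":45,"tem":31,"zni":50},"t":{"kl":{"d":74,"lyu":8,"vnn":32},"rs":[90,59]},"tt":[[49,78,44,26,6,39],[65,5,14]]}
After op 18 (remove /tt/0/0): {"dok":3,"prk":{"k":[42,73,70],"md":45,"tem":31,"zni":50},"t":{"kl":{"d":74,"lyu":8,"vnn":32},"rs":[90,59]},"tt":[[78,44,26,6,39],[65,5,14]]}
After op 19 (replace /t/rs/1 47): {"dok":3,"prk":{"k":[42,73,70],"md":45,"tem":31,"zni":50},"t":{"kl":{"d":74,"lyu":8,"vnn":32},"rs":[90,47]},"tt":[[78,44,26,6,39],[65,5,14]]}
After op 20 (add /tt/0/5 77): {"dok":3,"prk":{"k":[42,73,70],"md":45,"tem":31,"zni":50},"t":{"kl":{"d":74,"lyu":8,"vnn":32},"rs":[90,47]},"tt":[[78,44,26,6,39,77],[65,5,14]]}
After op 21 (remove /prk/k/1): {"dok":3,"prk":{"k":[42,70],"md":45,"tem":31,"zni":50},"t":{"kl":{"d":74,"lyu":8,"vnn":32},"rs":[90,47]},"tt":[[78,44,26,6,39,77],[65,5,14]]}
Value at /tt/0/3: 6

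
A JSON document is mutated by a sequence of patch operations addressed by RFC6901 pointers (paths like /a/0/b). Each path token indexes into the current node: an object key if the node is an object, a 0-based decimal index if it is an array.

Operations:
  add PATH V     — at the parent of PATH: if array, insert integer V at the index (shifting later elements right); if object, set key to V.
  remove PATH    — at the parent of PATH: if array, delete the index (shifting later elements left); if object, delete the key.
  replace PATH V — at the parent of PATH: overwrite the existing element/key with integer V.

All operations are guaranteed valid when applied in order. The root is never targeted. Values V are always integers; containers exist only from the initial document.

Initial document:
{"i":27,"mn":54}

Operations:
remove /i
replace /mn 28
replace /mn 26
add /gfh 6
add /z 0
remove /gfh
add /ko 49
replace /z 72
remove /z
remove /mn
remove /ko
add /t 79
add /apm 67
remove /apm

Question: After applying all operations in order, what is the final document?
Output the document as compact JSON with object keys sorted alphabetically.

Answer: {"t":79}

Derivation:
After op 1 (remove /i): {"mn":54}
After op 2 (replace /mn 28): {"mn":28}
After op 3 (replace /mn 26): {"mn":26}
After op 4 (add /gfh 6): {"gfh":6,"mn":26}
After op 5 (add /z 0): {"gfh":6,"mn":26,"z":0}
After op 6 (remove /gfh): {"mn":26,"z":0}
After op 7 (add /ko 49): {"ko":49,"mn":26,"z":0}
After op 8 (replace /z 72): {"ko":49,"mn":26,"z":72}
After op 9 (remove /z): {"ko":49,"mn":26}
After op 10 (remove /mn): {"ko":49}
After op 11 (remove /ko): {}
After op 12 (add /t 79): {"t":79}
After op 13 (add /apm 67): {"apm":67,"t":79}
After op 14 (remove /apm): {"t":79}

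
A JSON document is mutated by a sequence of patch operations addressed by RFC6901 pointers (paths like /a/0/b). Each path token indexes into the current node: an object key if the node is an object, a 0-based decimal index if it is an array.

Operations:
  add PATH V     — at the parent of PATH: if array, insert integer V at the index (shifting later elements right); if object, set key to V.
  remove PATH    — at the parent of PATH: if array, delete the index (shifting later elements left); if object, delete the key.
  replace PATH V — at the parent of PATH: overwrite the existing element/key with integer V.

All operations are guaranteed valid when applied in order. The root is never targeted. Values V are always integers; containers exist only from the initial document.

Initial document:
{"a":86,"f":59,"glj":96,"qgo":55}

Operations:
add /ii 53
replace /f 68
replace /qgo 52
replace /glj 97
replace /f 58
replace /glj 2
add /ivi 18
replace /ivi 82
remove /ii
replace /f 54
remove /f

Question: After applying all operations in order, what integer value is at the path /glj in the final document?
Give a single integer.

After op 1 (add /ii 53): {"a":86,"f":59,"glj":96,"ii":53,"qgo":55}
After op 2 (replace /f 68): {"a":86,"f":68,"glj":96,"ii":53,"qgo":55}
After op 3 (replace /qgo 52): {"a":86,"f":68,"glj":96,"ii":53,"qgo":52}
After op 4 (replace /glj 97): {"a":86,"f":68,"glj":97,"ii":53,"qgo":52}
After op 5 (replace /f 58): {"a":86,"f":58,"glj":97,"ii":53,"qgo":52}
After op 6 (replace /glj 2): {"a":86,"f":58,"glj":2,"ii":53,"qgo":52}
After op 7 (add /ivi 18): {"a":86,"f":58,"glj":2,"ii":53,"ivi":18,"qgo":52}
After op 8 (replace /ivi 82): {"a":86,"f":58,"glj":2,"ii":53,"ivi":82,"qgo":52}
After op 9 (remove /ii): {"a":86,"f":58,"glj":2,"ivi":82,"qgo":52}
After op 10 (replace /f 54): {"a":86,"f":54,"glj":2,"ivi":82,"qgo":52}
After op 11 (remove /f): {"a":86,"glj":2,"ivi":82,"qgo":52}
Value at /glj: 2

Answer: 2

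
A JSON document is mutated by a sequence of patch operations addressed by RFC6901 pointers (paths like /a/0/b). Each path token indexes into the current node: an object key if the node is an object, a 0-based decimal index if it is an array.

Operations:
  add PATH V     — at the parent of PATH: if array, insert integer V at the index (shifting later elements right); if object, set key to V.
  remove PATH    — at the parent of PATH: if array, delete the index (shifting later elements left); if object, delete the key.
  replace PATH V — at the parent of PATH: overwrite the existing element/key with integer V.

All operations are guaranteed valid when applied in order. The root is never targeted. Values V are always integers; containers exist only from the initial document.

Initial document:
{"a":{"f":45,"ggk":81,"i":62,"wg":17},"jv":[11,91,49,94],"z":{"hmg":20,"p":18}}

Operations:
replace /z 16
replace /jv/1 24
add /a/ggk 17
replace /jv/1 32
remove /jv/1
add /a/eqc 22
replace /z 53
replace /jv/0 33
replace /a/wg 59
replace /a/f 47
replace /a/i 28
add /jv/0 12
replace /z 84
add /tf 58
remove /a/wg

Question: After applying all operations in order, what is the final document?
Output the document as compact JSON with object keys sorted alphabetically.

After op 1 (replace /z 16): {"a":{"f":45,"ggk":81,"i":62,"wg":17},"jv":[11,91,49,94],"z":16}
After op 2 (replace /jv/1 24): {"a":{"f":45,"ggk":81,"i":62,"wg":17},"jv":[11,24,49,94],"z":16}
After op 3 (add /a/ggk 17): {"a":{"f":45,"ggk":17,"i":62,"wg":17},"jv":[11,24,49,94],"z":16}
After op 4 (replace /jv/1 32): {"a":{"f":45,"ggk":17,"i":62,"wg":17},"jv":[11,32,49,94],"z":16}
After op 5 (remove /jv/1): {"a":{"f":45,"ggk":17,"i":62,"wg":17},"jv":[11,49,94],"z":16}
After op 6 (add /a/eqc 22): {"a":{"eqc":22,"f":45,"ggk":17,"i":62,"wg":17},"jv":[11,49,94],"z":16}
After op 7 (replace /z 53): {"a":{"eqc":22,"f":45,"ggk":17,"i":62,"wg":17},"jv":[11,49,94],"z":53}
After op 8 (replace /jv/0 33): {"a":{"eqc":22,"f":45,"ggk":17,"i":62,"wg":17},"jv":[33,49,94],"z":53}
After op 9 (replace /a/wg 59): {"a":{"eqc":22,"f":45,"ggk":17,"i":62,"wg":59},"jv":[33,49,94],"z":53}
After op 10 (replace /a/f 47): {"a":{"eqc":22,"f":47,"ggk":17,"i":62,"wg":59},"jv":[33,49,94],"z":53}
After op 11 (replace /a/i 28): {"a":{"eqc":22,"f":47,"ggk":17,"i":28,"wg":59},"jv":[33,49,94],"z":53}
After op 12 (add /jv/0 12): {"a":{"eqc":22,"f":47,"ggk":17,"i":28,"wg":59},"jv":[12,33,49,94],"z":53}
After op 13 (replace /z 84): {"a":{"eqc":22,"f":47,"ggk":17,"i":28,"wg":59},"jv":[12,33,49,94],"z":84}
After op 14 (add /tf 58): {"a":{"eqc":22,"f":47,"ggk":17,"i":28,"wg":59},"jv":[12,33,49,94],"tf":58,"z":84}
After op 15 (remove /a/wg): {"a":{"eqc":22,"f":47,"ggk":17,"i":28},"jv":[12,33,49,94],"tf":58,"z":84}

Answer: {"a":{"eqc":22,"f":47,"ggk":17,"i":28},"jv":[12,33,49,94],"tf":58,"z":84}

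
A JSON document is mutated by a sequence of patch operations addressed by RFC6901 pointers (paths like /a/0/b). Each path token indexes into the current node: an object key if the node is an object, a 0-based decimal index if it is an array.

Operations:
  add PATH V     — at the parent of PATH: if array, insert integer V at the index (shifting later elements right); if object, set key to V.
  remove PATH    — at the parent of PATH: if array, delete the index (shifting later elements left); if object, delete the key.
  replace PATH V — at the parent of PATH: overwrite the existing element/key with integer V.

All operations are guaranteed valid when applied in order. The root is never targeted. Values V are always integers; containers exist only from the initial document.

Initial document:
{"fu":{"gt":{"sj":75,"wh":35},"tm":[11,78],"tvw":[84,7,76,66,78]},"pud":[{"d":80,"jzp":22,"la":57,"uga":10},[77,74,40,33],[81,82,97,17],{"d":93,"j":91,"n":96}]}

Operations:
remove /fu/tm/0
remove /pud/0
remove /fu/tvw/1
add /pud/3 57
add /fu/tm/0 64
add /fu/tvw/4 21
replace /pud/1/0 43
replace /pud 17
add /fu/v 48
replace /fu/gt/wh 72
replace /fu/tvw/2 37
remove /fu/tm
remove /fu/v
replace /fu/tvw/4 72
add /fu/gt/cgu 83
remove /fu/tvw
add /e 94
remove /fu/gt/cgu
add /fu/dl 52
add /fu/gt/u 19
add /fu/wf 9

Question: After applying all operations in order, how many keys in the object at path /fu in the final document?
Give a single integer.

After op 1 (remove /fu/tm/0): {"fu":{"gt":{"sj":75,"wh":35},"tm":[78],"tvw":[84,7,76,66,78]},"pud":[{"d":80,"jzp":22,"la":57,"uga":10},[77,74,40,33],[81,82,97,17],{"d":93,"j":91,"n":96}]}
After op 2 (remove /pud/0): {"fu":{"gt":{"sj":75,"wh":35},"tm":[78],"tvw":[84,7,76,66,78]},"pud":[[77,74,40,33],[81,82,97,17],{"d":93,"j":91,"n":96}]}
After op 3 (remove /fu/tvw/1): {"fu":{"gt":{"sj":75,"wh":35},"tm":[78],"tvw":[84,76,66,78]},"pud":[[77,74,40,33],[81,82,97,17],{"d":93,"j":91,"n":96}]}
After op 4 (add /pud/3 57): {"fu":{"gt":{"sj":75,"wh":35},"tm":[78],"tvw":[84,76,66,78]},"pud":[[77,74,40,33],[81,82,97,17],{"d":93,"j":91,"n":96},57]}
After op 5 (add /fu/tm/0 64): {"fu":{"gt":{"sj":75,"wh":35},"tm":[64,78],"tvw":[84,76,66,78]},"pud":[[77,74,40,33],[81,82,97,17],{"d":93,"j":91,"n":96},57]}
After op 6 (add /fu/tvw/4 21): {"fu":{"gt":{"sj":75,"wh":35},"tm":[64,78],"tvw":[84,76,66,78,21]},"pud":[[77,74,40,33],[81,82,97,17],{"d":93,"j":91,"n":96},57]}
After op 7 (replace /pud/1/0 43): {"fu":{"gt":{"sj":75,"wh":35},"tm":[64,78],"tvw":[84,76,66,78,21]},"pud":[[77,74,40,33],[43,82,97,17],{"d":93,"j":91,"n":96},57]}
After op 8 (replace /pud 17): {"fu":{"gt":{"sj":75,"wh":35},"tm":[64,78],"tvw":[84,76,66,78,21]},"pud":17}
After op 9 (add /fu/v 48): {"fu":{"gt":{"sj":75,"wh":35},"tm":[64,78],"tvw":[84,76,66,78,21],"v":48},"pud":17}
After op 10 (replace /fu/gt/wh 72): {"fu":{"gt":{"sj":75,"wh":72},"tm":[64,78],"tvw":[84,76,66,78,21],"v":48},"pud":17}
After op 11 (replace /fu/tvw/2 37): {"fu":{"gt":{"sj":75,"wh":72},"tm":[64,78],"tvw":[84,76,37,78,21],"v":48},"pud":17}
After op 12 (remove /fu/tm): {"fu":{"gt":{"sj":75,"wh":72},"tvw":[84,76,37,78,21],"v":48},"pud":17}
After op 13 (remove /fu/v): {"fu":{"gt":{"sj":75,"wh":72},"tvw":[84,76,37,78,21]},"pud":17}
After op 14 (replace /fu/tvw/4 72): {"fu":{"gt":{"sj":75,"wh":72},"tvw":[84,76,37,78,72]},"pud":17}
After op 15 (add /fu/gt/cgu 83): {"fu":{"gt":{"cgu":83,"sj":75,"wh":72},"tvw":[84,76,37,78,72]},"pud":17}
After op 16 (remove /fu/tvw): {"fu":{"gt":{"cgu":83,"sj":75,"wh":72}},"pud":17}
After op 17 (add /e 94): {"e":94,"fu":{"gt":{"cgu":83,"sj":75,"wh":72}},"pud":17}
After op 18 (remove /fu/gt/cgu): {"e":94,"fu":{"gt":{"sj":75,"wh":72}},"pud":17}
After op 19 (add /fu/dl 52): {"e":94,"fu":{"dl":52,"gt":{"sj":75,"wh":72}},"pud":17}
After op 20 (add /fu/gt/u 19): {"e":94,"fu":{"dl":52,"gt":{"sj":75,"u":19,"wh":72}},"pud":17}
After op 21 (add /fu/wf 9): {"e":94,"fu":{"dl":52,"gt":{"sj":75,"u":19,"wh":72},"wf":9},"pud":17}
Size at path /fu: 3

Answer: 3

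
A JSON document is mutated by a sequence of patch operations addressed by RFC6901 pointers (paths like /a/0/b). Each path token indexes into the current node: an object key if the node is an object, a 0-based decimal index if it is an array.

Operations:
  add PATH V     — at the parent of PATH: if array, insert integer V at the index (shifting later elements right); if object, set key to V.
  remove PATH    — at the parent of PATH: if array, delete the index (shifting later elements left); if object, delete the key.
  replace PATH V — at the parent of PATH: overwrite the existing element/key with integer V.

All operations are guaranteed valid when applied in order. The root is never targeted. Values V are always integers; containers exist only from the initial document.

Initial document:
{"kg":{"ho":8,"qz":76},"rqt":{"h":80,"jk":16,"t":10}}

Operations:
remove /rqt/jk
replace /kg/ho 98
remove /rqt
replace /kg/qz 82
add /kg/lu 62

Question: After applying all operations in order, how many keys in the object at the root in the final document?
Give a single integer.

After op 1 (remove /rqt/jk): {"kg":{"ho":8,"qz":76},"rqt":{"h":80,"t":10}}
After op 2 (replace /kg/ho 98): {"kg":{"ho":98,"qz":76},"rqt":{"h":80,"t":10}}
After op 3 (remove /rqt): {"kg":{"ho":98,"qz":76}}
After op 4 (replace /kg/qz 82): {"kg":{"ho":98,"qz":82}}
After op 5 (add /kg/lu 62): {"kg":{"ho":98,"lu":62,"qz":82}}
Size at the root: 1

Answer: 1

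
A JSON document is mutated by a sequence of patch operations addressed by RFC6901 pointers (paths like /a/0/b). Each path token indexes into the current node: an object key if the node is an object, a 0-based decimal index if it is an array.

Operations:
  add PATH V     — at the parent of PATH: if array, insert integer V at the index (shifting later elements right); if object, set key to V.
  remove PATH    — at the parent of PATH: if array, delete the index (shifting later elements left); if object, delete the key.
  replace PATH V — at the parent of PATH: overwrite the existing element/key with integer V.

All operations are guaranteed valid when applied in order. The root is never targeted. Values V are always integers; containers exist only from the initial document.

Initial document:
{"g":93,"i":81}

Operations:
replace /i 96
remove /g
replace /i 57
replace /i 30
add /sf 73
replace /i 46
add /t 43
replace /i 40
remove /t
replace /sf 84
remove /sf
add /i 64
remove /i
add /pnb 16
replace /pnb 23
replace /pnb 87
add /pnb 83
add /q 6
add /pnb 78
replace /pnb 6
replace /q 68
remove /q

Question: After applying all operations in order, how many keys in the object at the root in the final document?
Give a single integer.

After op 1 (replace /i 96): {"g":93,"i":96}
After op 2 (remove /g): {"i":96}
After op 3 (replace /i 57): {"i":57}
After op 4 (replace /i 30): {"i":30}
After op 5 (add /sf 73): {"i":30,"sf":73}
After op 6 (replace /i 46): {"i":46,"sf":73}
After op 7 (add /t 43): {"i":46,"sf":73,"t":43}
After op 8 (replace /i 40): {"i":40,"sf":73,"t":43}
After op 9 (remove /t): {"i":40,"sf":73}
After op 10 (replace /sf 84): {"i":40,"sf":84}
After op 11 (remove /sf): {"i":40}
After op 12 (add /i 64): {"i":64}
After op 13 (remove /i): {}
After op 14 (add /pnb 16): {"pnb":16}
After op 15 (replace /pnb 23): {"pnb":23}
After op 16 (replace /pnb 87): {"pnb":87}
After op 17 (add /pnb 83): {"pnb":83}
After op 18 (add /q 6): {"pnb":83,"q":6}
After op 19 (add /pnb 78): {"pnb":78,"q":6}
After op 20 (replace /pnb 6): {"pnb":6,"q":6}
After op 21 (replace /q 68): {"pnb":6,"q":68}
After op 22 (remove /q): {"pnb":6}
Size at the root: 1

Answer: 1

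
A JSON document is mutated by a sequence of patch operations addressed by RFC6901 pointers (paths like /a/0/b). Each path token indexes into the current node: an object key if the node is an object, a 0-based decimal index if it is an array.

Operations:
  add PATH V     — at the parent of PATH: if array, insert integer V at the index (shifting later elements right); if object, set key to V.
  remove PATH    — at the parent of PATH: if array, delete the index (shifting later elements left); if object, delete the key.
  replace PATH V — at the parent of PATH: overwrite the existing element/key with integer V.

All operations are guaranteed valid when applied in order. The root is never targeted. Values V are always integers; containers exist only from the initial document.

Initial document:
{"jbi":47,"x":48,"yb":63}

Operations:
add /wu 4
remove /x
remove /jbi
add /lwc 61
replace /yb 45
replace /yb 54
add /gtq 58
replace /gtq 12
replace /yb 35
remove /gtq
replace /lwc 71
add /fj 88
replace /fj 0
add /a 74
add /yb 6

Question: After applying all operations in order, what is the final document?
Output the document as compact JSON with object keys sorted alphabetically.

After op 1 (add /wu 4): {"jbi":47,"wu":4,"x":48,"yb":63}
After op 2 (remove /x): {"jbi":47,"wu":4,"yb":63}
After op 3 (remove /jbi): {"wu":4,"yb":63}
After op 4 (add /lwc 61): {"lwc":61,"wu":4,"yb":63}
After op 5 (replace /yb 45): {"lwc":61,"wu":4,"yb":45}
After op 6 (replace /yb 54): {"lwc":61,"wu":4,"yb":54}
After op 7 (add /gtq 58): {"gtq":58,"lwc":61,"wu":4,"yb":54}
After op 8 (replace /gtq 12): {"gtq":12,"lwc":61,"wu":4,"yb":54}
After op 9 (replace /yb 35): {"gtq":12,"lwc":61,"wu":4,"yb":35}
After op 10 (remove /gtq): {"lwc":61,"wu":4,"yb":35}
After op 11 (replace /lwc 71): {"lwc":71,"wu":4,"yb":35}
After op 12 (add /fj 88): {"fj":88,"lwc":71,"wu":4,"yb":35}
After op 13 (replace /fj 0): {"fj":0,"lwc":71,"wu":4,"yb":35}
After op 14 (add /a 74): {"a":74,"fj":0,"lwc":71,"wu":4,"yb":35}
After op 15 (add /yb 6): {"a":74,"fj":0,"lwc":71,"wu":4,"yb":6}

Answer: {"a":74,"fj":0,"lwc":71,"wu":4,"yb":6}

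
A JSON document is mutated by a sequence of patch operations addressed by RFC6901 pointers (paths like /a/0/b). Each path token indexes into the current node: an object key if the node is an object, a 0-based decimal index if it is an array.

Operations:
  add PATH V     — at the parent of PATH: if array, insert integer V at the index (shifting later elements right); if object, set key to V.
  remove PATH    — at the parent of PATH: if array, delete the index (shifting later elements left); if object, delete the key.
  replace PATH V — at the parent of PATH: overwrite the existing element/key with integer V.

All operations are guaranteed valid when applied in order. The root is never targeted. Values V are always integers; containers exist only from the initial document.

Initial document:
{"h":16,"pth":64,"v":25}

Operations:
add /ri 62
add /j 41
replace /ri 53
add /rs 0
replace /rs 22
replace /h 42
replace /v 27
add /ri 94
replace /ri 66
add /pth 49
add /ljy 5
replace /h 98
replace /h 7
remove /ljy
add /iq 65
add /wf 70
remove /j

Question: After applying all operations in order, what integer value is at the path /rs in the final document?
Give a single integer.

After op 1 (add /ri 62): {"h":16,"pth":64,"ri":62,"v":25}
After op 2 (add /j 41): {"h":16,"j":41,"pth":64,"ri":62,"v":25}
After op 3 (replace /ri 53): {"h":16,"j":41,"pth":64,"ri":53,"v":25}
After op 4 (add /rs 0): {"h":16,"j":41,"pth":64,"ri":53,"rs":0,"v":25}
After op 5 (replace /rs 22): {"h":16,"j":41,"pth":64,"ri":53,"rs":22,"v":25}
After op 6 (replace /h 42): {"h":42,"j":41,"pth":64,"ri":53,"rs":22,"v":25}
After op 7 (replace /v 27): {"h":42,"j":41,"pth":64,"ri":53,"rs":22,"v":27}
After op 8 (add /ri 94): {"h":42,"j":41,"pth":64,"ri":94,"rs":22,"v":27}
After op 9 (replace /ri 66): {"h":42,"j":41,"pth":64,"ri":66,"rs":22,"v":27}
After op 10 (add /pth 49): {"h":42,"j":41,"pth":49,"ri":66,"rs":22,"v":27}
After op 11 (add /ljy 5): {"h":42,"j":41,"ljy":5,"pth":49,"ri":66,"rs":22,"v":27}
After op 12 (replace /h 98): {"h":98,"j":41,"ljy":5,"pth":49,"ri":66,"rs":22,"v":27}
After op 13 (replace /h 7): {"h":7,"j":41,"ljy":5,"pth":49,"ri":66,"rs":22,"v":27}
After op 14 (remove /ljy): {"h":7,"j":41,"pth":49,"ri":66,"rs":22,"v":27}
After op 15 (add /iq 65): {"h":7,"iq":65,"j":41,"pth":49,"ri":66,"rs":22,"v":27}
After op 16 (add /wf 70): {"h":7,"iq":65,"j":41,"pth":49,"ri":66,"rs":22,"v":27,"wf":70}
After op 17 (remove /j): {"h":7,"iq":65,"pth":49,"ri":66,"rs":22,"v":27,"wf":70}
Value at /rs: 22

Answer: 22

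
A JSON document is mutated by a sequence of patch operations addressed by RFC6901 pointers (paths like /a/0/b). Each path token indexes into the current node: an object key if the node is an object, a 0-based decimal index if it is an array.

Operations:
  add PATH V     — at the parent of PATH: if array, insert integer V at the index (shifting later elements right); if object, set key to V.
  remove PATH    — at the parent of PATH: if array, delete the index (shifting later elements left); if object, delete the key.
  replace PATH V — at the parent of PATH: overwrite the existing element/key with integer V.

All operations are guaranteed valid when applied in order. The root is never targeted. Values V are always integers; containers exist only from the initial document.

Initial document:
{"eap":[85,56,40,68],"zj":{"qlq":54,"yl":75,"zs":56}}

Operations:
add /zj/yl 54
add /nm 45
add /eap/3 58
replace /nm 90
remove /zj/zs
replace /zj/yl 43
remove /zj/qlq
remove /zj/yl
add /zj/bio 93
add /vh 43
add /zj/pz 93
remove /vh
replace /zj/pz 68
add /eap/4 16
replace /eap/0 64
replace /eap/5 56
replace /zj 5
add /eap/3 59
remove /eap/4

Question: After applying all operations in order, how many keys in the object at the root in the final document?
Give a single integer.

Answer: 3

Derivation:
After op 1 (add /zj/yl 54): {"eap":[85,56,40,68],"zj":{"qlq":54,"yl":54,"zs":56}}
After op 2 (add /nm 45): {"eap":[85,56,40,68],"nm":45,"zj":{"qlq":54,"yl":54,"zs":56}}
After op 3 (add /eap/3 58): {"eap":[85,56,40,58,68],"nm":45,"zj":{"qlq":54,"yl":54,"zs":56}}
After op 4 (replace /nm 90): {"eap":[85,56,40,58,68],"nm":90,"zj":{"qlq":54,"yl":54,"zs":56}}
After op 5 (remove /zj/zs): {"eap":[85,56,40,58,68],"nm":90,"zj":{"qlq":54,"yl":54}}
After op 6 (replace /zj/yl 43): {"eap":[85,56,40,58,68],"nm":90,"zj":{"qlq":54,"yl":43}}
After op 7 (remove /zj/qlq): {"eap":[85,56,40,58,68],"nm":90,"zj":{"yl":43}}
After op 8 (remove /zj/yl): {"eap":[85,56,40,58,68],"nm":90,"zj":{}}
After op 9 (add /zj/bio 93): {"eap":[85,56,40,58,68],"nm":90,"zj":{"bio":93}}
After op 10 (add /vh 43): {"eap":[85,56,40,58,68],"nm":90,"vh":43,"zj":{"bio":93}}
After op 11 (add /zj/pz 93): {"eap":[85,56,40,58,68],"nm":90,"vh":43,"zj":{"bio":93,"pz":93}}
After op 12 (remove /vh): {"eap":[85,56,40,58,68],"nm":90,"zj":{"bio":93,"pz":93}}
After op 13 (replace /zj/pz 68): {"eap":[85,56,40,58,68],"nm":90,"zj":{"bio":93,"pz":68}}
After op 14 (add /eap/4 16): {"eap":[85,56,40,58,16,68],"nm":90,"zj":{"bio":93,"pz":68}}
After op 15 (replace /eap/0 64): {"eap":[64,56,40,58,16,68],"nm":90,"zj":{"bio":93,"pz":68}}
After op 16 (replace /eap/5 56): {"eap":[64,56,40,58,16,56],"nm":90,"zj":{"bio":93,"pz":68}}
After op 17 (replace /zj 5): {"eap":[64,56,40,58,16,56],"nm":90,"zj":5}
After op 18 (add /eap/3 59): {"eap":[64,56,40,59,58,16,56],"nm":90,"zj":5}
After op 19 (remove /eap/4): {"eap":[64,56,40,59,16,56],"nm":90,"zj":5}
Size at the root: 3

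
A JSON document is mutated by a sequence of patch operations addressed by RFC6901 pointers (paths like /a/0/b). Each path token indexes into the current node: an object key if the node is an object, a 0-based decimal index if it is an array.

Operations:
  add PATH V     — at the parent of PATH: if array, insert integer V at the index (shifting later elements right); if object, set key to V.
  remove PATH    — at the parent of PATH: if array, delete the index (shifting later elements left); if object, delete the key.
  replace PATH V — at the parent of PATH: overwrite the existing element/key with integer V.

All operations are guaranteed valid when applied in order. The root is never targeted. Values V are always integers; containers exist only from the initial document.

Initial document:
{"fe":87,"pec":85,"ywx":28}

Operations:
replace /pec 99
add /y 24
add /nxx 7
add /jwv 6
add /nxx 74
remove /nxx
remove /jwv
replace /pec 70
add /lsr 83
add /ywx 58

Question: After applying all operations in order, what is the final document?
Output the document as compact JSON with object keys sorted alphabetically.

Answer: {"fe":87,"lsr":83,"pec":70,"y":24,"ywx":58}

Derivation:
After op 1 (replace /pec 99): {"fe":87,"pec":99,"ywx":28}
After op 2 (add /y 24): {"fe":87,"pec":99,"y":24,"ywx":28}
After op 3 (add /nxx 7): {"fe":87,"nxx":7,"pec":99,"y":24,"ywx":28}
After op 4 (add /jwv 6): {"fe":87,"jwv":6,"nxx":7,"pec":99,"y":24,"ywx":28}
After op 5 (add /nxx 74): {"fe":87,"jwv":6,"nxx":74,"pec":99,"y":24,"ywx":28}
After op 6 (remove /nxx): {"fe":87,"jwv":6,"pec":99,"y":24,"ywx":28}
After op 7 (remove /jwv): {"fe":87,"pec":99,"y":24,"ywx":28}
After op 8 (replace /pec 70): {"fe":87,"pec":70,"y":24,"ywx":28}
After op 9 (add /lsr 83): {"fe":87,"lsr":83,"pec":70,"y":24,"ywx":28}
After op 10 (add /ywx 58): {"fe":87,"lsr":83,"pec":70,"y":24,"ywx":58}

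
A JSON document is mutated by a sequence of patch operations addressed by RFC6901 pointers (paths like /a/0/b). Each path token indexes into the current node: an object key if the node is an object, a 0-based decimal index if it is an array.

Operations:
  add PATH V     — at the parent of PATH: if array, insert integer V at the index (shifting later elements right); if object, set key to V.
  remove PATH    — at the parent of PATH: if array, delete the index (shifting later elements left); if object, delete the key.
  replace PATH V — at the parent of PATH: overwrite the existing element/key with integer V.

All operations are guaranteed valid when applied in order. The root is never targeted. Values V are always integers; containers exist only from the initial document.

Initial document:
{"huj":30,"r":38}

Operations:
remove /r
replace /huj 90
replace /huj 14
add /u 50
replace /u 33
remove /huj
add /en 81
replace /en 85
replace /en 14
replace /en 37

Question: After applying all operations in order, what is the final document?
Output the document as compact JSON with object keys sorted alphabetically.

After op 1 (remove /r): {"huj":30}
After op 2 (replace /huj 90): {"huj":90}
After op 3 (replace /huj 14): {"huj":14}
After op 4 (add /u 50): {"huj":14,"u":50}
After op 5 (replace /u 33): {"huj":14,"u":33}
After op 6 (remove /huj): {"u":33}
After op 7 (add /en 81): {"en":81,"u":33}
After op 8 (replace /en 85): {"en":85,"u":33}
After op 9 (replace /en 14): {"en":14,"u":33}
After op 10 (replace /en 37): {"en":37,"u":33}

Answer: {"en":37,"u":33}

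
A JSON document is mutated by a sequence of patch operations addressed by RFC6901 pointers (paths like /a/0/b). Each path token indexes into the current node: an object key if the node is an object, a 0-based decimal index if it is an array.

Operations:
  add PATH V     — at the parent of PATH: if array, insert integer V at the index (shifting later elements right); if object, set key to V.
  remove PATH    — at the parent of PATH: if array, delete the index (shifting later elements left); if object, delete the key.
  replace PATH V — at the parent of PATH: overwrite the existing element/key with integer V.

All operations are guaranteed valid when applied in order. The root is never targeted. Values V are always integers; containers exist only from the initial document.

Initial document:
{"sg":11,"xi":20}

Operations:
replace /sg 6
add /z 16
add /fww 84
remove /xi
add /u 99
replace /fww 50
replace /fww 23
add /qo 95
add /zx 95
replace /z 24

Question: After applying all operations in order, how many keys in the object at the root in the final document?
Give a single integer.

After op 1 (replace /sg 6): {"sg":6,"xi":20}
After op 2 (add /z 16): {"sg":6,"xi":20,"z":16}
After op 3 (add /fww 84): {"fww":84,"sg":6,"xi":20,"z":16}
After op 4 (remove /xi): {"fww":84,"sg":6,"z":16}
After op 5 (add /u 99): {"fww":84,"sg":6,"u":99,"z":16}
After op 6 (replace /fww 50): {"fww":50,"sg":6,"u":99,"z":16}
After op 7 (replace /fww 23): {"fww":23,"sg":6,"u":99,"z":16}
After op 8 (add /qo 95): {"fww":23,"qo":95,"sg":6,"u":99,"z":16}
After op 9 (add /zx 95): {"fww":23,"qo":95,"sg":6,"u":99,"z":16,"zx":95}
After op 10 (replace /z 24): {"fww":23,"qo":95,"sg":6,"u":99,"z":24,"zx":95}
Size at the root: 6

Answer: 6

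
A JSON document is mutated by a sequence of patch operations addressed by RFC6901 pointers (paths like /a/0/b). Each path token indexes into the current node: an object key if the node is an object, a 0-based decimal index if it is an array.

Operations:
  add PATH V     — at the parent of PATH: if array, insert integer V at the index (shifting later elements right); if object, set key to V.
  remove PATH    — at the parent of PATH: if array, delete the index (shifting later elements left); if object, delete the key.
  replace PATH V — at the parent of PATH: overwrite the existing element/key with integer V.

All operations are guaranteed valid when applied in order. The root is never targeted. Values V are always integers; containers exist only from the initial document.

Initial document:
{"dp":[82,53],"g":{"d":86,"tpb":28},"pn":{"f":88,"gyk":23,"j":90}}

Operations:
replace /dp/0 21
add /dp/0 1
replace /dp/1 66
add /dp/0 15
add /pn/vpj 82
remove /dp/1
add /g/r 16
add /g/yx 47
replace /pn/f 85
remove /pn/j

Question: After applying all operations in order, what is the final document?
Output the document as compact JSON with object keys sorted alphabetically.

After op 1 (replace /dp/0 21): {"dp":[21,53],"g":{"d":86,"tpb":28},"pn":{"f":88,"gyk":23,"j":90}}
After op 2 (add /dp/0 1): {"dp":[1,21,53],"g":{"d":86,"tpb":28},"pn":{"f":88,"gyk":23,"j":90}}
After op 3 (replace /dp/1 66): {"dp":[1,66,53],"g":{"d":86,"tpb":28},"pn":{"f":88,"gyk":23,"j":90}}
After op 4 (add /dp/0 15): {"dp":[15,1,66,53],"g":{"d":86,"tpb":28},"pn":{"f":88,"gyk":23,"j":90}}
After op 5 (add /pn/vpj 82): {"dp":[15,1,66,53],"g":{"d":86,"tpb":28},"pn":{"f":88,"gyk":23,"j":90,"vpj":82}}
After op 6 (remove /dp/1): {"dp":[15,66,53],"g":{"d":86,"tpb":28},"pn":{"f":88,"gyk":23,"j":90,"vpj":82}}
After op 7 (add /g/r 16): {"dp":[15,66,53],"g":{"d":86,"r":16,"tpb":28},"pn":{"f":88,"gyk":23,"j":90,"vpj":82}}
After op 8 (add /g/yx 47): {"dp":[15,66,53],"g":{"d":86,"r":16,"tpb":28,"yx":47},"pn":{"f":88,"gyk":23,"j":90,"vpj":82}}
After op 9 (replace /pn/f 85): {"dp":[15,66,53],"g":{"d":86,"r":16,"tpb":28,"yx":47},"pn":{"f":85,"gyk":23,"j":90,"vpj":82}}
After op 10 (remove /pn/j): {"dp":[15,66,53],"g":{"d":86,"r":16,"tpb":28,"yx":47},"pn":{"f":85,"gyk":23,"vpj":82}}

Answer: {"dp":[15,66,53],"g":{"d":86,"r":16,"tpb":28,"yx":47},"pn":{"f":85,"gyk":23,"vpj":82}}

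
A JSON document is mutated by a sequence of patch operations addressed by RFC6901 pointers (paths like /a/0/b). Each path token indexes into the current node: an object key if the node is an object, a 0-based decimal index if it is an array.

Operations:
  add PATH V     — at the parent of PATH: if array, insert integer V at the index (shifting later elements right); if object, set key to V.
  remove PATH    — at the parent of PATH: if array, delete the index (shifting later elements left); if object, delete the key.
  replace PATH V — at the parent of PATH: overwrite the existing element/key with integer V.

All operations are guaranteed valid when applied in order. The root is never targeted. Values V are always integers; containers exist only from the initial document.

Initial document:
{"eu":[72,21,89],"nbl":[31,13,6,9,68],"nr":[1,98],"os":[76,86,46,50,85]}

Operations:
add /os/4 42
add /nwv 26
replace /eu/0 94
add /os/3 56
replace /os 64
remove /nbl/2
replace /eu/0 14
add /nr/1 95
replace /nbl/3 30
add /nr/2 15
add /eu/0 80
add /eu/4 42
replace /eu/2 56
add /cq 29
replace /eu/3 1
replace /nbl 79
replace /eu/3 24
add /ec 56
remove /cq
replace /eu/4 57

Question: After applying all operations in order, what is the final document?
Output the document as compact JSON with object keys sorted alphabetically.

After op 1 (add /os/4 42): {"eu":[72,21,89],"nbl":[31,13,6,9,68],"nr":[1,98],"os":[76,86,46,50,42,85]}
After op 2 (add /nwv 26): {"eu":[72,21,89],"nbl":[31,13,6,9,68],"nr":[1,98],"nwv":26,"os":[76,86,46,50,42,85]}
After op 3 (replace /eu/0 94): {"eu":[94,21,89],"nbl":[31,13,6,9,68],"nr":[1,98],"nwv":26,"os":[76,86,46,50,42,85]}
After op 4 (add /os/3 56): {"eu":[94,21,89],"nbl":[31,13,6,9,68],"nr":[1,98],"nwv":26,"os":[76,86,46,56,50,42,85]}
After op 5 (replace /os 64): {"eu":[94,21,89],"nbl":[31,13,6,9,68],"nr":[1,98],"nwv":26,"os":64}
After op 6 (remove /nbl/2): {"eu":[94,21,89],"nbl":[31,13,9,68],"nr":[1,98],"nwv":26,"os":64}
After op 7 (replace /eu/0 14): {"eu":[14,21,89],"nbl":[31,13,9,68],"nr":[1,98],"nwv":26,"os":64}
After op 8 (add /nr/1 95): {"eu":[14,21,89],"nbl":[31,13,9,68],"nr":[1,95,98],"nwv":26,"os":64}
After op 9 (replace /nbl/3 30): {"eu":[14,21,89],"nbl":[31,13,9,30],"nr":[1,95,98],"nwv":26,"os":64}
After op 10 (add /nr/2 15): {"eu":[14,21,89],"nbl":[31,13,9,30],"nr":[1,95,15,98],"nwv":26,"os":64}
After op 11 (add /eu/0 80): {"eu":[80,14,21,89],"nbl":[31,13,9,30],"nr":[1,95,15,98],"nwv":26,"os":64}
After op 12 (add /eu/4 42): {"eu":[80,14,21,89,42],"nbl":[31,13,9,30],"nr":[1,95,15,98],"nwv":26,"os":64}
After op 13 (replace /eu/2 56): {"eu":[80,14,56,89,42],"nbl":[31,13,9,30],"nr":[1,95,15,98],"nwv":26,"os":64}
After op 14 (add /cq 29): {"cq":29,"eu":[80,14,56,89,42],"nbl":[31,13,9,30],"nr":[1,95,15,98],"nwv":26,"os":64}
After op 15 (replace /eu/3 1): {"cq":29,"eu":[80,14,56,1,42],"nbl":[31,13,9,30],"nr":[1,95,15,98],"nwv":26,"os":64}
After op 16 (replace /nbl 79): {"cq":29,"eu":[80,14,56,1,42],"nbl":79,"nr":[1,95,15,98],"nwv":26,"os":64}
After op 17 (replace /eu/3 24): {"cq":29,"eu":[80,14,56,24,42],"nbl":79,"nr":[1,95,15,98],"nwv":26,"os":64}
After op 18 (add /ec 56): {"cq":29,"ec":56,"eu":[80,14,56,24,42],"nbl":79,"nr":[1,95,15,98],"nwv":26,"os":64}
After op 19 (remove /cq): {"ec":56,"eu":[80,14,56,24,42],"nbl":79,"nr":[1,95,15,98],"nwv":26,"os":64}
After op 20 (replace /eu/4 57): {"ec":56,"eu":[80,14,56,24,57],"nbl":79,"nr":[1,95,15,98],"nwv":26,"os":64}

Answer: {"ec":56,"eu":[80,14,56,24,57],"nbl":79,"nr":[1,95,15,98],"nwv":26,"os":64}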